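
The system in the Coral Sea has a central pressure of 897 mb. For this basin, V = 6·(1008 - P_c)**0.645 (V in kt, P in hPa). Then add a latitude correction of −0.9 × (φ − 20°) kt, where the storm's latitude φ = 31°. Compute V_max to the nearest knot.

115 kt

ΔP = 1008 − 897 = 111 mb.
111^0.645 ≈ 20.856.
V ≈ 6 × 20.856 ≈ 125.1 kt.
Latitude correction: −0.9 × (31 − 20) = -9.9 kt.
Corrected V ≈ 115.2 kt → 115 kt.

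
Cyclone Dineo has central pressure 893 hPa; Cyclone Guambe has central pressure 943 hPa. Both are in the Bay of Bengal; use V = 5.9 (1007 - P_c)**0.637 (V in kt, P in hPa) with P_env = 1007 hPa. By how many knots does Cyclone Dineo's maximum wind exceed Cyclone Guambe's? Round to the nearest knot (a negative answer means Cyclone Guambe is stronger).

37 kt

Cyclone Dineo: ΔP = 114; V ≈ 5.9 × 114^0.637 ≈ 120.53 kt.
Cyclone Guambe: ΔP = 64; V ≈ 5.9 × 64^0.637 ≈ 83.44 kt.
Difference ≈ 120.53 − 83.44 = 37.09 → 37 kt.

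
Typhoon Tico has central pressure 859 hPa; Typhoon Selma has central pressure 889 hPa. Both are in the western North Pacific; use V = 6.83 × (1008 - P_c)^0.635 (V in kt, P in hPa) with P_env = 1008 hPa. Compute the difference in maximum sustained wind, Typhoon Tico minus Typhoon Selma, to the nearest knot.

22 kt

Typhoon Tico: ΔP = 149; V ≈ 6.83 × 149^0.635 ≈ 163.83 kt.
Typhoon Selma: ΔP = 119; V ≈ 6.83 × 119^0.635 ≈ 142.03 kt.
Difference ≈ 163.83 − 142.03 = 21.80 → 22 kt.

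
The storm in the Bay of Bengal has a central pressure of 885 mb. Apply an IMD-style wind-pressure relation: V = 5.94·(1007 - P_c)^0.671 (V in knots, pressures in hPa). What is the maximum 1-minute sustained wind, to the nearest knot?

149 kt

ΔP = 1007 − 885 = 122 mb.
122^0.671 ≈ 25.116.
V ≈ 5.94 × 25.116 ≈ 149.2 kt.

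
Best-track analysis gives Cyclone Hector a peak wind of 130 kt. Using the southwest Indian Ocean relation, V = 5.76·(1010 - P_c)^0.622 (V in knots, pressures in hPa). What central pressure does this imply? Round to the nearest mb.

ΔP = (V / 5.76)^(1/0.622) = (130/5.76)^1.608.
130/5.76 = 22.569; 22.569^1.608 ≈ 150.00 mb.
P_c = 1010 − 150.00 = 860.00 ≈ 860 mb.

860 mb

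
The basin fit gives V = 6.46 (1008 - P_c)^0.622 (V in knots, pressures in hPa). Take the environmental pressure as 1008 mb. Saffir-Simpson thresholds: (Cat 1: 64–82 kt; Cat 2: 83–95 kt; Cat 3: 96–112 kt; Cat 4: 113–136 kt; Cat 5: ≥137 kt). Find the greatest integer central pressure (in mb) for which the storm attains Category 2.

Category 2 begins at V = 83 kt.
Required ΔP = (83/6.46)^(1/0.622) = 12.848^1.608 ≈ 60.63 mb.
P_c ≤ 1008 − 60.63 = 947.37, so the highest integer P_c is 947 mb.

947 mb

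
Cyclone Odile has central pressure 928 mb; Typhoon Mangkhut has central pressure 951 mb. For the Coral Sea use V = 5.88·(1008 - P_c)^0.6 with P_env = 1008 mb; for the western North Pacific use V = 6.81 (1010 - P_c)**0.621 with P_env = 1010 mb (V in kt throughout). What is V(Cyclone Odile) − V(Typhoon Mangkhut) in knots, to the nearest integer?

-4 kt

Cyclone Odile: ΔP = 80; V ≈ 5.88 × 80^0.6 ≈ 81.51 kt.
Typhoon Mangkhut: ΔP = 59; V ≈ 6.81 × 59^0.621 ≈ 85.67 kt.
Difference ≈ 81.51 − 85.67 = -4.16 → -4 kt.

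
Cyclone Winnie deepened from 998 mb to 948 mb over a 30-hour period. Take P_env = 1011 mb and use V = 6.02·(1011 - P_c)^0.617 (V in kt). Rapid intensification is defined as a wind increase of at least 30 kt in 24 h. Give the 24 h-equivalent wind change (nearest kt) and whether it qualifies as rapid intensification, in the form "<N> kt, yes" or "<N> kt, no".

39 kt, yes

V₁: ΔP = 13, V ≈ 6.02 × 13^0.617 ≈ 29.30 kt.
V₂: ΔP = 63, V ≈ 6.02 × 63^0.617 ≈ 77.59 kt.
ΔV over 30 h = 48.29 kt → 24 h equivalent = 48.29 × 24/30 ≈ 38.63 kt.
39 kt ≥ 30 kt ⇒ rapid intensification.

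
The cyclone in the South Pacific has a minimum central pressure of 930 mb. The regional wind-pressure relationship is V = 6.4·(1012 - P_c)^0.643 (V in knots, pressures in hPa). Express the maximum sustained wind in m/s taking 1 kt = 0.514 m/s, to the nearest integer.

56 m/s

ΔP = 1012 − 930 = 82 mb.
V ≈ 6.4 × 82^0.643 = 6.4 × 17.005 ≈ 108.833 kt.
108.833 × 0.514 ≈ 55.94 m/s → 56 m/s.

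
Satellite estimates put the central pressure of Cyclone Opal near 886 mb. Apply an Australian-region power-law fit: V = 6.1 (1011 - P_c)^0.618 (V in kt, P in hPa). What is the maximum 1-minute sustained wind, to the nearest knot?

ΔP = 1011 − 886 = 125 mb.
125^0.618 ≈ 19.765.
V ≈ 6.1 × 19.765 ≈ 120.6 kt.

121 kt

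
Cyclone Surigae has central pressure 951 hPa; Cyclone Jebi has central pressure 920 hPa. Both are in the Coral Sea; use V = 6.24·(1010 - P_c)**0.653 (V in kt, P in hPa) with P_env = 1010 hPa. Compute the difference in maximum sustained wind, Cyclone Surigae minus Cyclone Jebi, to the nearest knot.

Cyclone Surigae: ΔP = 59; V ≈ 6.24 × 59^0.653 ≈ 89.44 kt.
Cyclone Jebi: ΔP = 90; V ≈ 6.24 × 90^0.653 ≈ 117.84 kt.
Difference ≈ 89.44 − 117.84 = -28.40 → -28 kt.

-28 kt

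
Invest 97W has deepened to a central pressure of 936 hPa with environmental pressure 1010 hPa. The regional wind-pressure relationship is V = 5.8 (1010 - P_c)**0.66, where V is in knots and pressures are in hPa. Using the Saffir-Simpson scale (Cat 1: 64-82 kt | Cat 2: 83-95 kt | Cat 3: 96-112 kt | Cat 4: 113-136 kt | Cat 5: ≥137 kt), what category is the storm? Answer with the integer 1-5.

3

ΔP = 1010 − 936 = 74 hPa.
V ≈ 5.8 × 74^0.66 = 5.8 × 17.13 ≈ 99 kt.
99 kt falls in the Category 3 band.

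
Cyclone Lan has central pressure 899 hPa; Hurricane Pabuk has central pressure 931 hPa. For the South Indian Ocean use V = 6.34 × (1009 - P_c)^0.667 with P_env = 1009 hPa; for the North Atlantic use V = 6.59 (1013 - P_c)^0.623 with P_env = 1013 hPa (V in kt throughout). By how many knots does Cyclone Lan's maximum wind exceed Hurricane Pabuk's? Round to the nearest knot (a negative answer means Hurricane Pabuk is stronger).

43 kt

Cyclone Lan: ΔP = 110; V ≈ 6.34 × 110^0.667 ≈ 145.78 kt.
Hurricane Pabuk: ΔP = 82; V ≈ 6.59 × 82^0.623 ≈ 102.61 kt.
Difference ≈ 145.78 − 102.61 = 43.17 → 43 kt.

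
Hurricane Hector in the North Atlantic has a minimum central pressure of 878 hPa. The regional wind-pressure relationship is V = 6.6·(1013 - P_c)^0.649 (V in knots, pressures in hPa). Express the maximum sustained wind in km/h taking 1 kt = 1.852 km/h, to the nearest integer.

295 km/h

ΔP = 1013 − 878 = 135 hPa.
V ≈ 6.6 × 135^0.649 = 6.6 × 24.132 ≈ 159.269 kt.
159.269 × 1.852 ≈ 294.97 km/h → 295 km/h.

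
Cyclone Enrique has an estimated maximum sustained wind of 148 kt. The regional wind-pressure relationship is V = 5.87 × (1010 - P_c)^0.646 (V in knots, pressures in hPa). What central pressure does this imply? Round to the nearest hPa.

ΔP = (V / 5.87)^(1/0.646) = (148/5.87)^1.548.
148/5.87 = 25.213; 25.213^1.548 ≈ 147.81 hPa.
P_c = 1010 − 147.81 = 862.19 ≈ 862 hPa.

862 hPa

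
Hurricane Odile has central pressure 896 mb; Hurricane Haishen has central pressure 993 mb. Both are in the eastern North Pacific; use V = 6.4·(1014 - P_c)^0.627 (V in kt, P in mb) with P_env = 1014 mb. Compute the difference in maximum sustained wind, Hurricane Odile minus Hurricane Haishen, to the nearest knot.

84 kt

Hurricane Odile: ΔP = 118; V ≈ 6.4 × 118^0.627 ≈ 127.42 kt.
Hurricane Haishen: ΔP = 21; V ≈ 6.4 × 21^0.627 ≈ 43.17 kt.
Difference ≈ 127.42 − 43.17 = 84.25 → 84 kt.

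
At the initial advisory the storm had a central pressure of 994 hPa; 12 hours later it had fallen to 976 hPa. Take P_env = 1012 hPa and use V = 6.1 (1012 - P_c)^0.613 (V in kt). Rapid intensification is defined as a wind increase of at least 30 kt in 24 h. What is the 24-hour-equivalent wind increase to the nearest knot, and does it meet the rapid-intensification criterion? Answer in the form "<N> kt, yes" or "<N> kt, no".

38 kt, yes

V₁: ΔP = 18, V ≈ 6.1 × 18^0.613 ≈ 35.88 kt.
V₂: ΔP = 36, V ≈ 6.1 × 36^0.613 ≈ 54.87 kt.
ΔV over 12 h = 18.99 kt → 24 h equivalent = 18.99 × 24/12 ≈ 37.98 kt.
38 kt ≥ 30 kt ⇒ rapid intensification.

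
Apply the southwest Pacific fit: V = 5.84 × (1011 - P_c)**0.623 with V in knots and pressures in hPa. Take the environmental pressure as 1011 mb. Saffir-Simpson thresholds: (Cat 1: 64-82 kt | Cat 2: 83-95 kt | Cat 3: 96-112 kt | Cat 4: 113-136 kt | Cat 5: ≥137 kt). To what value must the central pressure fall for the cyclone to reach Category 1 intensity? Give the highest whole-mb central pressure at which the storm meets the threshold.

Category 1 begins at V = 64 kt.
Required ΔP = (64/5.84)^(1/0.623) = 10.959^1.605 ≈ 46.66 mb.
P_c ≤ 1011 − 46.66 = 964.34, so the highest integer P_c is 964 mb.

964 mb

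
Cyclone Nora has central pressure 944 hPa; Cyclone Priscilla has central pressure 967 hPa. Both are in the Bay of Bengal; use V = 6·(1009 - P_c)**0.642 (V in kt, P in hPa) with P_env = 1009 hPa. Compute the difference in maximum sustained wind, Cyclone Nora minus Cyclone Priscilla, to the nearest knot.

21 kt

Cyclone Nora: ΔP = 65; V ≈ 6 × 65^0.642 ≈ 87.51 kt.
Cyclone Priscilla: ΔP = 42; V ≈ 6 × 42^0.642 ≈ 66.11 kt.
Difference ≈ 87.51 − 66.11 = 21.40 → 21 kt.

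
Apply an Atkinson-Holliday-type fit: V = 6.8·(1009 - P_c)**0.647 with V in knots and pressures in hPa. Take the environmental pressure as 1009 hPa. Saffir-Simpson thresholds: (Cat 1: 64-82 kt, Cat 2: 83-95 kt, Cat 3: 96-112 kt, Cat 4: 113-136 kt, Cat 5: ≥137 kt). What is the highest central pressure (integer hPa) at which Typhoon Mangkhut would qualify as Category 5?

Category 5 begins at V = 137 kt.
Required ΔP = (137/6.8)^(1/0.647) = 20.147^1.546 ≈ 103.70 hPa.
P_c ≤ 1009 − 103.70 = 905.30, so the highest integer P_c is 905 hPa.

905 hPa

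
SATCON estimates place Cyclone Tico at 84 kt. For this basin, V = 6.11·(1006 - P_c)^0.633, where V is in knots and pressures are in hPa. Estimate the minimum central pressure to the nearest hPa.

ΔP = (V / 6.11)^(1/0.633) = (84/6.11)^1.580.
84/6.11 = 13.748; 13.748^1.580 ≈ 62.83 hPa.
P_c = 1006 − 62.83 = 943.17 ≈ 943 hPa.

943 hPa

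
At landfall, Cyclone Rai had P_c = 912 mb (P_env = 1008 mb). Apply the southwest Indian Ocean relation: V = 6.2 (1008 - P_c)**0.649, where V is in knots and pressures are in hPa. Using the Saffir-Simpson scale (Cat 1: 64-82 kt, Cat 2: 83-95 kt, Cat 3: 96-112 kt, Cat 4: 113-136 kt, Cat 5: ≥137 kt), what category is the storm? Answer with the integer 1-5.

ΔP = 1008 − 912 = 96 mb.
V ≈ 6.2 × 96^0.649 = 6.2 × 19.34 ≈ 120 kt.
120 kt falls in the Category 4 band.

4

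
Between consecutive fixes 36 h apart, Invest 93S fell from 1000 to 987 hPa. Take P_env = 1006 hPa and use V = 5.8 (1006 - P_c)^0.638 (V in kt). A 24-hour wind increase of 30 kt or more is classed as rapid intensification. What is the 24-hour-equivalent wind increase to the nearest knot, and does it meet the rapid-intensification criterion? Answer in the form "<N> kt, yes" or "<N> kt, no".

V₁: ΔP = 6, V ≈ 5.8 × 6^0.638 ≈ 18.19 kt.
V₂: ΔP = 19, V ≈ 5.8 × 19^0.638 ≈ 37.96 kt.
ΔV over 36 h = 19.77 kt → 24 h equivalent = 19.77 × 24/36 ≈ 13.18 kt.
13 kt < 30 kt ⇒ not rapid intensification.

13 kt, no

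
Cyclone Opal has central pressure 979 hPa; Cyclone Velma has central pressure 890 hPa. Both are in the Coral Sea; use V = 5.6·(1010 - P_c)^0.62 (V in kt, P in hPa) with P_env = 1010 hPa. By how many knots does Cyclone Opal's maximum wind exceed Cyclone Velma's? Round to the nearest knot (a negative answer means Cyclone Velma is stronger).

-62 kt

Cyclone Opal: ΔP = 31; V ≈ 5.6 × 31^0.62 ≈ 47.08 kt.
Cyclone Velma: ΔP = 120; V ≈ 5.6 × 120^0.62 ≈ 108.96 kt.
Difference ≈ 47.08 − 108.96 = -61.88 → -62 kt.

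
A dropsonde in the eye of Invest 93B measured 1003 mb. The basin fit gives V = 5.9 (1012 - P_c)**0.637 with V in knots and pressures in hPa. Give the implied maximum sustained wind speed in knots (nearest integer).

24 kt

ΔP = 1012 − 1003 = 9 mb.
9^0.637 ≈ 4.054.
V ≈ 5.9 × 4.054 ≈ 23.9 kt.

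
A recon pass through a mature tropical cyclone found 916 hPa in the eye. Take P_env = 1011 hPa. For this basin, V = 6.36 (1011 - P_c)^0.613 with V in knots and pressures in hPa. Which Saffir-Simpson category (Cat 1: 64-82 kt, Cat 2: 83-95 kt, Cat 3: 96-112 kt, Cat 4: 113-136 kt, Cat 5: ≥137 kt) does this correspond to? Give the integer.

ΔP = 1011 − 916 = 95 hPa.
V ≈ 6.36 × 95^0.613 = 6.36 × 16.31 ≈ 104 kt.
104 kt falls in the Category 3 band.

3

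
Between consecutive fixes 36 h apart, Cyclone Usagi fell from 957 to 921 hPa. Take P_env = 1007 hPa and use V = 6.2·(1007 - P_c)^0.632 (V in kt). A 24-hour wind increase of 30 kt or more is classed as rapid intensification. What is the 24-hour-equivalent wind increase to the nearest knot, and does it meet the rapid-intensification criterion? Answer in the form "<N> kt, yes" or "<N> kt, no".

20 kt, no

V₁: ΔP = 50, V ≈ 6.2 × 50^0.632 ≈ 73.48 kt.
V₂: ΔP = 86, V ≈ 6.2 × 86^0.632 ≈ 103.51 kt.
ΔV over 36 h = 30.03 kt → 24 h equivalent = 30.03 × 24/36 ≈ 20.02 kt.
20 kt < 30 kt ⇒ not rapid intensification.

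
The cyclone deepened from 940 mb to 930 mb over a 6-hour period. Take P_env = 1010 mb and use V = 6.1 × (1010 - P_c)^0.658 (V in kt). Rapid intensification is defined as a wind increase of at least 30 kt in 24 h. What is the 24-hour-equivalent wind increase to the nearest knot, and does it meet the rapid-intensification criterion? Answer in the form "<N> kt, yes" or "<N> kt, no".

37 kt, yes

V₁: ΔP = 70, V ≈ 6.1 × 70^0.658 ≈ 99.86 kt.
V₂: ΔP = 80, V ≈ 6.1 × 80^0.658 ≈ 109.03 kt.
ΔV over 6 h = 9.17 kt → 24 h equivalent = 9.17 × 24/6 ≈ 36.68 kt.
37 kt ≥ 30 kt ⇒ rapid intensification.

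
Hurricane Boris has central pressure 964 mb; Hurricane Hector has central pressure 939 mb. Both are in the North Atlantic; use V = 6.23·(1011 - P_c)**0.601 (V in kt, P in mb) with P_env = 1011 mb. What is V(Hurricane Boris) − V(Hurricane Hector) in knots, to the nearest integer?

-18 kt

Hurricane Boris: ΔP = 47; V ≈ 6.23 × 47^0.601 ≈ 63.01 kt.
Hurricane Hector: ΔP = 72; V ≈ 6.23 × 72^0.601 ≈ 81.42 kt.
Difference ≈ 63.01 − 81.42 = -18.41 → -18 kt.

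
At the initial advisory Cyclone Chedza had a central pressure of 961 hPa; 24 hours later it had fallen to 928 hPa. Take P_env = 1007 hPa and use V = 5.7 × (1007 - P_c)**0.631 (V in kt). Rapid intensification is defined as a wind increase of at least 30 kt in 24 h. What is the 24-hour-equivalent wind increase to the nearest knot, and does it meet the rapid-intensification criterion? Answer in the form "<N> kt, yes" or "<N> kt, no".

V₁: ΔP = 46, V ≈ 5.7 × 46^0.631 ≈ 63.84 kt.
V₂: ΔP = 79, V ≈ 5.7 × 79^0.631 ≈ 89.80 kt.
ΔV over 24 h = 25.96 kt → 24 h equivalent = 25.96 × 24/24 ≈ 25.96 kt.
26 kt < 30 kt ⇒ not rapid intensification.

26 kt, no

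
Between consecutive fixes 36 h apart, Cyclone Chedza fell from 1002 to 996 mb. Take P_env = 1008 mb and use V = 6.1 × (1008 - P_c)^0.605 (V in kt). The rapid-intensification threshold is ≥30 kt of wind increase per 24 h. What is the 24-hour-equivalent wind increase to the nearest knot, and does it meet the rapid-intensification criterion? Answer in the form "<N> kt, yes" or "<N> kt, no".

6 kt, no

V₁: ΔP = 6, V ≈ 6.1 × 6^0.605 ≈ 18.03 kt.
V₂: ΔP = 12, V ≈ 6.1 × 12^0.605 ≈ 27.43 kt.
ΔV over 36 h = 9.40 kt → 24 h equivalent = 9.40 × 24/36 ≈ 6.27 kt.
6 kt < 30 kt ⇒ not rapid intensification.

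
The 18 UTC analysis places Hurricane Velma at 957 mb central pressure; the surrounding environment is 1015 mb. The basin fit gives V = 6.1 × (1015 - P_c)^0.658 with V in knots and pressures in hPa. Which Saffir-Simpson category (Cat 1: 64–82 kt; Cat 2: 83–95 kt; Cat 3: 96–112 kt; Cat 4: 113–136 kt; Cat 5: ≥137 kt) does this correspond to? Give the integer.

ΔP = 1015 − 957 = 58 mb.
V ≈ 6.1 × 58^0.658 = 6.1 × 14.47 ≈ 88 kt.
88 kt falls in the Category 2 band.

2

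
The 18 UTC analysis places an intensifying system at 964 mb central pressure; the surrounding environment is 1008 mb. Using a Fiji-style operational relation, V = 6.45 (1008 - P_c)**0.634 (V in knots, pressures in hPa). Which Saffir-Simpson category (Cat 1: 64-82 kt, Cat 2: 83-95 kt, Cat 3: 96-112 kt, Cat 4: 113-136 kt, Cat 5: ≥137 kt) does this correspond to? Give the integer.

1

ΔP = 1008 − 964 = 44 mb.
V ≈ 6.45 × 44^0.634 = 6.45 × 11.01 ≈ 71 kt.
71 kt falls in the Category 1 band.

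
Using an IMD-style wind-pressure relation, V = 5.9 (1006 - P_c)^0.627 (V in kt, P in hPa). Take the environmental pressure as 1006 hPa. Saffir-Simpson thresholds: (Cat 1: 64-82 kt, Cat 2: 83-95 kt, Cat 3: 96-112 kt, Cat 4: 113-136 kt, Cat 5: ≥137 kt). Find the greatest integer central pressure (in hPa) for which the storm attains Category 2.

Category 2 begins at V = 83 kt.
Required ΔP = (83/5.9)^(1/0.627) = 14.068^1.595 ≈ 67.81 hPa.
P_c ≤ 1006 − 67.81 = 938.19, so the highest integer P_c is 938 hPa.

938 hPa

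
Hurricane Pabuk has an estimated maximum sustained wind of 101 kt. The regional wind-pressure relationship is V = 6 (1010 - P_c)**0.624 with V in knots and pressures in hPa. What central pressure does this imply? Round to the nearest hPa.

918 hPa

ΔP = (V / 6)^(1/0.624) = (101/6)^1.603.
101/6 = 16.833; 16.833^1.603 ≈ 92.26 hPa.
P_c = 1010 − 92.26 = 917.74 ≈ 918 hPa.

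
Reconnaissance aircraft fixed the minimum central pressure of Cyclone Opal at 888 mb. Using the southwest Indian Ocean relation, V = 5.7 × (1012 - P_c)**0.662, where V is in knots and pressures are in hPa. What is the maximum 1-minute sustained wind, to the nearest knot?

139 kt

ΔP = 1012 − 888 = 124 mb.
124^0.662 ≈ 24.313.
V ≈ 5.7 × 24.313 ≈ 138.6 kt.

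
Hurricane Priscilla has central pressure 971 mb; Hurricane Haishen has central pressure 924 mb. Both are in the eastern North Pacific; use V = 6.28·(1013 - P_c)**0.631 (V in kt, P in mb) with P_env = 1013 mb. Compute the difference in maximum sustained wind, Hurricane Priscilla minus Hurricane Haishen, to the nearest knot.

Hurricane Priscilla: ΔP = 42; V ≈ 6.28 × 42^0.631 ≈ 66.41 kt.
Hurricane Haishen: ΔP = 89; V ≈ 6.28 × 89^0.631 ≈ 106.67 kt.
Difference ≈ 66.41 − 106.67 = -40.26 → -40 kt.

-40 kt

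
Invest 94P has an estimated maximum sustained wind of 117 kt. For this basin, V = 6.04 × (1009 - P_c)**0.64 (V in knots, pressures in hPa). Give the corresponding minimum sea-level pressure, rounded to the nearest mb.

ΔP = (V / 6.04)^(1/0.64) = (117/6.04)^1.562.
117/6.04 = 19.371; 19.371^1.562 ≈ 102.61 mb.
P_c = 1009 − 102.61 = 906.39 ≈ 906 mb.

906 mb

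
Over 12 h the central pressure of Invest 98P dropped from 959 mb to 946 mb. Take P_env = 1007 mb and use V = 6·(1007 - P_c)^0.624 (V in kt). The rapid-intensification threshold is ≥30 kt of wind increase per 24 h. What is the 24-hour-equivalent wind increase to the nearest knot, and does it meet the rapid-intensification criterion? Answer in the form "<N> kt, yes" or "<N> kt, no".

22 kt, no

V₁: ΔP = 48, V ≈ 6 × 48^0.624 ≈ 67.18 kt.
V₂: ΔP = 61, V ≈ 6 × 61^0.624 ≈ 78.02 kt.
ΔV over 12 h = 10.84 kt → 24 h equivalent = 10.84 × 24/12 ≈ 21.68 kt.
22 kt < 30 kt ⇒ not rapid intensification.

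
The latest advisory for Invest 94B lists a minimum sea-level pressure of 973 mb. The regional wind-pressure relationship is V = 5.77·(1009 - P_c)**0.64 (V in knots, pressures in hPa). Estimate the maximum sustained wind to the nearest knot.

ΔP = 1009 − 973 = 36 mb.
36^0.64 ≈ 9.909.
V ≈ 5.77 × 9.909 ≈ 57.2 kt.

57 kt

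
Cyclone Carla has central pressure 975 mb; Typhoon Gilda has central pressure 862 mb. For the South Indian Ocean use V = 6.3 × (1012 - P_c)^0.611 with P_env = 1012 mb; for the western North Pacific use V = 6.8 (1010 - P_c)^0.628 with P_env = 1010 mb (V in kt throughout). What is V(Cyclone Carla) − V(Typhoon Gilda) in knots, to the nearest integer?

Cyclone Carla: ΔP = 37; V ≈ 6.3 × 37^0.611 ≈ 57.22 kt.
Typhoon Gilda: ΔP = 148; V ≈ 6.8 × 148^0.628 ≈ 156.83 kt.
Difference ≈ 57.22 − 156.83 = -99.61 → -100 kt.

-100 kt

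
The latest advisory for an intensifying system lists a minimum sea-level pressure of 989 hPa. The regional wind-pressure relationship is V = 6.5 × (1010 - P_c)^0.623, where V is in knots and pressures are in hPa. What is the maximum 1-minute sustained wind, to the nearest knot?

ΔP = 1010 − 989 = 21 hPa.
21^0.623 ≈ 6.664.
V ≈ 6.5 × 6.664 ≈ 43.3 kt.

43 kt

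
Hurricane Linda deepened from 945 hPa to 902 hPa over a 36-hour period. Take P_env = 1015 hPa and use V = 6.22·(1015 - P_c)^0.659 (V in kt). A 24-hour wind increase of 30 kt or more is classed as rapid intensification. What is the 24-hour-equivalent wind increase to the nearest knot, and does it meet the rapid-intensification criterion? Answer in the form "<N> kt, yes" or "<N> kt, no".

25 kt, no

V₁: ΔP = 70, V ≈ 6.22 × 70^0.659 ≈ 102.26 kt.
V₂: ΔP = 113, V ≈ 6.22 × 113^0.659 ≈ 140.21 kt.
ΔV over 36 h = 37.95 kt → 24 h equivalent = 37.95 × 24/36 ≈ 25.30 kt.
25 kt < 30 kt ⇒ not rapid intensification.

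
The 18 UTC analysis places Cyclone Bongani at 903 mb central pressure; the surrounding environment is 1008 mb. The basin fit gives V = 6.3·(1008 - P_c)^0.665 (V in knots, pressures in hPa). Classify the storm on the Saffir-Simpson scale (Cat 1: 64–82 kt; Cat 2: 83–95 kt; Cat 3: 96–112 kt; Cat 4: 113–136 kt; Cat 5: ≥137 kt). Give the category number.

ΔP = 1008 − 903 = 105 mb.
V ≈ 6.3 × 105^0.665 = 6.3 × 22.08 ≈ 139 kt.
139 kt falls in the Category 5 band.

5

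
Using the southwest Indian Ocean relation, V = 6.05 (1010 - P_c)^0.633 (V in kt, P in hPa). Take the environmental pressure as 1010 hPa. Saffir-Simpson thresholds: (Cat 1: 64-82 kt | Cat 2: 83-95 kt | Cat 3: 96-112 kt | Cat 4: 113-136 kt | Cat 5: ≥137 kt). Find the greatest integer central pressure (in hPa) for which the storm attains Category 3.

931 hPa

Category 3 begins at V = 96 kt.
Required ΔP = (96/6.05)^(1/0.633) = 15.868^1.580 ≈ 78.80 hPa.
P_c ≤ 1010 − 78.80 = 931.20, so the highest integer P_c is 931 hPa.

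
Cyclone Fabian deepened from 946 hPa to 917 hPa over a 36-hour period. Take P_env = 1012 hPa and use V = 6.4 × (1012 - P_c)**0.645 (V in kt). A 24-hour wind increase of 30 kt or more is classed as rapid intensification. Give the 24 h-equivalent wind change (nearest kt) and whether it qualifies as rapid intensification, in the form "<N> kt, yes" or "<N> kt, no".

V₁: ΔP = 66, V ≈ 6.4 × 66^0.645 ≈ 95.45 kt.
V₂: ΔP = 95, V ≈ 6.4 × 95^0.645 ≈ 120.73 kt.
ΔV over 36 h = 25.28 kt → 24 h equivalent = 25.28 × 24/36 ≈ 16.85 kt.
17 kt < 30 kt ⇒ not rapid intensification.

17 kt, no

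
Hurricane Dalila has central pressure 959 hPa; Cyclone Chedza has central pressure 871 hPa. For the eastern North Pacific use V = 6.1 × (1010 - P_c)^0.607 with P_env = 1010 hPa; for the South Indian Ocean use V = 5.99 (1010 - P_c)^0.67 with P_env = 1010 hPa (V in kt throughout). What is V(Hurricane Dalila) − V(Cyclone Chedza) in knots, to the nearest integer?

-97 kt

Hurricane Dalila: ΔP = 51; V ≈ 6.1 × 51^0.607 ≈ 66.35 kt.
Cyclone Chedza: ΔP = 139; V ≈ 5.99 × 139^0.67 ≈ 163.40 kt.
Difference ≈ 66.35 − 163.40 = -97.05 → -97 kt.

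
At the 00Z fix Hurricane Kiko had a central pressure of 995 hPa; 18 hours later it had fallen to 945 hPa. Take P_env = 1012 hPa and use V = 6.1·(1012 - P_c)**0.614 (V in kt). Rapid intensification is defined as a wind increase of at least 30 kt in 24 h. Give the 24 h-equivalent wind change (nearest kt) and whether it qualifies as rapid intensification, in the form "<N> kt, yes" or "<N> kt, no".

V₁: ΔP = 17, V ≈ 6.1 × 17^0.614 ≈ 34.74 kt.
V₂: ΔP = 67, V ≈ 6.1 × 67^0.614 ≈ 80.64 kt.
ΔV over 18 h = 45.90 kt → 24 h equivalent = 45.90 × 24/18 ≈ 61.20 kt.
61 kt ≥ 30 kt ⇒ rapid intensification.

61 kt, yes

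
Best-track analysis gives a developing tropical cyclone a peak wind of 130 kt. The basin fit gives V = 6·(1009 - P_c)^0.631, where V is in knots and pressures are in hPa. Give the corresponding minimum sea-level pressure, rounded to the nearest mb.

878 mb

ΔP = (V / 6)^(1/0.631) = (130/6)^1.585.
130/6 = 21.667; 21.667^1.585 ≈ 130.90 mb.
P_c = 1009 − 130.90 = 878.10 ≈ 878 mb.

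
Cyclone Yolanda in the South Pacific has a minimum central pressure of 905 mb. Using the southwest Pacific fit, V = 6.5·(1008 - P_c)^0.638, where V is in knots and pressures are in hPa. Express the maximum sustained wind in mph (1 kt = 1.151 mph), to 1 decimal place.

ΔP = 1008 − 905 = 103 mb.
V ≈ 6.5 × 103^0.638 = 6.5 × 19.239 ≈ 125.056 kt.
125.056 × 1.151 ≈ 143.94 mph → 143.9 mph.

143.9 mph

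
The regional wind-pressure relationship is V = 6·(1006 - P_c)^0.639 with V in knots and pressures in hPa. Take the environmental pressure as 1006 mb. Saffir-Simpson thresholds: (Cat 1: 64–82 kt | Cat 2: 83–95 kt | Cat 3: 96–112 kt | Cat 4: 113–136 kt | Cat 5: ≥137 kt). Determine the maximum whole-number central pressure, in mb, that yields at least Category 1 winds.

Category 1 begins at V = 64 kt.
Required ΔP = (64/6)^(1/0.639) = 10.667^1.565 ≈ 40.63 mb.
P_c ≤ 1006 − 40.63 = 965.37, so the highest integer P_c is 965 mb.

965 mb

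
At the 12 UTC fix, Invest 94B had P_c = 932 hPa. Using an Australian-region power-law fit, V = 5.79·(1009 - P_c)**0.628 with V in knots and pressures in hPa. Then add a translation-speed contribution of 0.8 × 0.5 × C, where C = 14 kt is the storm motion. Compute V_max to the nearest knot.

ΔP = 1009 − 932 = 77 hPa.
77^0.628 ≈ 15.301.
V ≈ 5.79 × 15.301 ≈ 88.6 kt.
Translation term: 0.8 × 0.5 × 14 = 5.6 kt.
Corrected V ≈ 94.2 kt → 94 kt.

94 kt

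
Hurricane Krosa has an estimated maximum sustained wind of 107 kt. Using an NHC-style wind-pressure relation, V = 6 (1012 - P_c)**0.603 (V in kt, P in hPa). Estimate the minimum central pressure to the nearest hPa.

893 hPa

ΔP = (V / 6)^(1/0.603) = (107/6)^1.658.
107/6 = 17.833; 17.833^1.658 ≈ 118.85 hPa.
P_c = 1012 − 118.85 = 893.15 ≈ 893 hPa.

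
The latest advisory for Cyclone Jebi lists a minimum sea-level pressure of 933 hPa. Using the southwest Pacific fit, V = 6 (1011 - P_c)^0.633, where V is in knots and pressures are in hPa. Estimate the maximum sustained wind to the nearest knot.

ΔP = 1011 − 933 = 78 hPa.
78^0.633 ≈ 15.765.
V ≈ 6 × 15.765 ≈ 94.6 kt.

95 kt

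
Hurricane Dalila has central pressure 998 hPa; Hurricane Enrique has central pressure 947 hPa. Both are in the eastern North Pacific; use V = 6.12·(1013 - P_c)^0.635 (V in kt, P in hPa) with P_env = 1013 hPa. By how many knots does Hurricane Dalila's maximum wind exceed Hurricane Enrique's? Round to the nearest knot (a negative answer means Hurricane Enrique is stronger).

Hurricane Dalila: ΔP = 15; V ≈ 6.12 × 15^0.635 ≈ 34.16 kt.
Hurricane Enrique: ΔP = 66; V ≈ 6.12 × 66^0.635 ≈ 87.53 kt.
Difference ≈ 34.16 − 87.53 = -53.37 → -53 kt.

-53 kt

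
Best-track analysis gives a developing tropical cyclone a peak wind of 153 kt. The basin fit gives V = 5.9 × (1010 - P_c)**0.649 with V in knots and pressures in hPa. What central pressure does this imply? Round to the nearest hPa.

ΔP = (V / 5.9)^(1/0.649) = (153/5.9)^1.541.
153/5.9 = 25.932; 25.932^1.541 ≈ 150.83 hPa.
P_c = 1010 − 150.83 = 859.17 ≈ 859 hPa.

859 hPa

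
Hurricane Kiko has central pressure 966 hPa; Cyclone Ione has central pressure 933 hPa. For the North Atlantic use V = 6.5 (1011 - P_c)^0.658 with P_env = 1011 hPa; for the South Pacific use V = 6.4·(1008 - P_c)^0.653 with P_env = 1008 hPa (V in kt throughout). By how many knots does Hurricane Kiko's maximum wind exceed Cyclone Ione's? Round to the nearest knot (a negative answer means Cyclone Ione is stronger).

Hurricane Kiko: ΔP = 45; V ≈ 6.5 × 45^0.658 ≈ 79.57 kt.
Cyclone Ione: ΔP = 75; V ≈ 6.4 × 75^0.653 ≈ 107.30 kt.
Difference ≈ 79.57 − 107.30 = -27.73 → -28 kt.

-28 kt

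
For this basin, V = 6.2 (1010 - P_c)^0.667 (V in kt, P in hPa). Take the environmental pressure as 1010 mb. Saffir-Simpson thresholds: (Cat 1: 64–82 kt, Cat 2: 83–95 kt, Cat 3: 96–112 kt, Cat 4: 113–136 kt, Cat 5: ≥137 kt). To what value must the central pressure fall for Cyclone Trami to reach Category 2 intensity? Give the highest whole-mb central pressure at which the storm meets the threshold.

Category 2 begins at V = 83 kt.
Required ΔP = (83/6.2)^(1/0.667) = 13.387^1.499 ≈ 48.89 mb.
P_c ≤ 1010 − 48.89 = 961.11, so the highest integer P_c is 961 mb.

961 mb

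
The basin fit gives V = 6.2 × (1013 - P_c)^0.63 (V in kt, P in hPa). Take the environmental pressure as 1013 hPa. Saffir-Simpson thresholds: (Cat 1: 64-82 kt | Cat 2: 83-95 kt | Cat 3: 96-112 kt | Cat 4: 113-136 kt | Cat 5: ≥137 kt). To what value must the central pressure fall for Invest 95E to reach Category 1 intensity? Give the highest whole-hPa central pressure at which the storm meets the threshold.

972 hPa

Category 1 begins at V = 64 kt.
Required ΔP = (64/6.2)^(1/0.63) = 10.323^1.587 ≈ 40.66 hPa.
P_c ≤ 1013 − 40.66 = 972.34, so the highest integer P_c is 972 hPa.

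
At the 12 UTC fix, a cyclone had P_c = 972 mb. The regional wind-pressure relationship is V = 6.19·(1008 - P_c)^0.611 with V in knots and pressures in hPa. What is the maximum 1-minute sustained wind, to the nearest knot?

ΔP = 1008 − 972 = 36 mb.
36^0.611 ≈ 8.931.
V ≈ 6.19 × 8.931 ≈ 55.3 kt.

55 kt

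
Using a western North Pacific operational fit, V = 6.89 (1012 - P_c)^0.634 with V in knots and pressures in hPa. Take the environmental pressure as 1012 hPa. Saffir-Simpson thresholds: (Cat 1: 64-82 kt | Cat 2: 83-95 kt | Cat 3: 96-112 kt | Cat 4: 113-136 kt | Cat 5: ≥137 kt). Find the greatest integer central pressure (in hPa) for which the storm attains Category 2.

Category 2 begins at V = 83 kt.
Required ΔP = (83/6.89)^(1/0.634) = 12.046^1.577 ≈ 50.68 hPa.
P_c ≤ 1012 − 50.68 = 961.32, so the highest integer P_c is 961 hPa.

961 hPa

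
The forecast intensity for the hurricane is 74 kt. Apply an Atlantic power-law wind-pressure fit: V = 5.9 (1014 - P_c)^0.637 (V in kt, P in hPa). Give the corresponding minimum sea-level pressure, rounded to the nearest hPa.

961 hPa

ΔP = (V / 5.9)^(1/0.637) = (74/5.9)^1.570.
74/5.9 = 12.542; 12.542^1.570 ≈ 53.00 hPa.
P_c = 1014 − 53.00 = 961.00 ≈ 961 hPa.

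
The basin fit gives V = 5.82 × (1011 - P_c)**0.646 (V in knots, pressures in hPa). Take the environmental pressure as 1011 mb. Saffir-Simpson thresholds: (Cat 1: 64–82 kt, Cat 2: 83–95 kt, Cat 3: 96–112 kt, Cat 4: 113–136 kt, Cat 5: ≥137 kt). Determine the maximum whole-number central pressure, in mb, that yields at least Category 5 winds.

878 mb

Category 5 begins at V = 137 kt.
Required ΔP = (137/5.82)^(1/0.646) = 23.540^1.548 ≈ 132.90 mb.
P_c ≤ 1011 − 132.90 = 878.10, so the highest integer P_c is 878 mb.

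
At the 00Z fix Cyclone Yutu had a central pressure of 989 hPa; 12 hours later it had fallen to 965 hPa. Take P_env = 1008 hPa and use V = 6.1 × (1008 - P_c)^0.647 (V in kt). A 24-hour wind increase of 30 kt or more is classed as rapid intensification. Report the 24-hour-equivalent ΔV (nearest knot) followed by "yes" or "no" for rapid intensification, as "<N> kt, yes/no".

V₁: ΔP = 19, V ≈ 6.1 × 19^0.647 ≈ 40.99 kt.
V₂: ΔP = 43, V ≈ 6.1 × 43^0.647 ≈ 69.53 kt.
ΔV over 12 h = 28.54 kt → 24 h equivalent = 28.54 × 24/12 ≈ 57.08 kt.
57 kt ≥ 30 kt ⇒ rapid intensification.

57 kt, yes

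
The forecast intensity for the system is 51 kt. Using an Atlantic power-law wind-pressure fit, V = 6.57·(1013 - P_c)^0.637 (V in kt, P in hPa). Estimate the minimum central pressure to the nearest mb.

988 mb

ΔP = (V / 6.57)^(1/0.637) = (51/6.57)^1.570.
51/6.57 = 7.763; 7.763^1.570 ≈ 24.96 mb.
P_c = 1013 − 24.96 = 988.04 ≈ 988 mb.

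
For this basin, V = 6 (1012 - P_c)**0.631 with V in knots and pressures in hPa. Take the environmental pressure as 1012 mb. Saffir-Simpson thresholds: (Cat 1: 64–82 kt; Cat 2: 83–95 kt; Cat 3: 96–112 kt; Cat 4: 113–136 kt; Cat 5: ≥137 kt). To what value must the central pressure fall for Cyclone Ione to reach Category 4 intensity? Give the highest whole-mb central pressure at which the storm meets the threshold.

Category 4 begins at V = 113 kt.
Required ΔP = (113/6)^(1/0.631) = 18.833^1.585 ≈ 104.83 mb.
P_c ≤ 1012 − 104.83 = 907.17, so the highest integer P_c is 907 mb.

907 mb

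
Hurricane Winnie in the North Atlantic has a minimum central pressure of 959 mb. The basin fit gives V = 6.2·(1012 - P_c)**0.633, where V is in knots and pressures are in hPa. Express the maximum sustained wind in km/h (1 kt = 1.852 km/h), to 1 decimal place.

ΔP = 1012 − 959 = 53 mb.
V ≈ 6.2 × 53^0.633 = 6.2 × 12.344 ≈ 76.535 kt.
76.535 × 1.852 ≈ 141.74 km/h → 141.7 km/h.

141.7 km/h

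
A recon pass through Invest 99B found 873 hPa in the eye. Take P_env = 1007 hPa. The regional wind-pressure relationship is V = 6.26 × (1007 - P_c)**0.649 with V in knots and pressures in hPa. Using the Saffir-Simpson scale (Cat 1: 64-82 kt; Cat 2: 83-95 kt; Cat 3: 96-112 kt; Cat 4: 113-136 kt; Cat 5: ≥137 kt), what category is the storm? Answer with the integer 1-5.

ΔP = 1007 − 873 = 134 hPa.
V ≈ 6.26 × 134^0.649 = 6.26 × 24.02 ≈ 150 kt.
150 kt falls in the Category 5 band.

5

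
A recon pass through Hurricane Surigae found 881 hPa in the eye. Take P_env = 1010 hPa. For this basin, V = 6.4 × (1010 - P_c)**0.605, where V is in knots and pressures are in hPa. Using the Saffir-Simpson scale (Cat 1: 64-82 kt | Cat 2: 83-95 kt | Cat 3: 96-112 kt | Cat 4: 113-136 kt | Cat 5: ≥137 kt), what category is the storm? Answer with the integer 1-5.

ΔP = 1010 − 881 = 129 hPa.
V ≈ 6.4 × 129^0.605 = 6.4 × 18.92 ≈ 121 kt.
121 kt falls in the Category 4 band.

4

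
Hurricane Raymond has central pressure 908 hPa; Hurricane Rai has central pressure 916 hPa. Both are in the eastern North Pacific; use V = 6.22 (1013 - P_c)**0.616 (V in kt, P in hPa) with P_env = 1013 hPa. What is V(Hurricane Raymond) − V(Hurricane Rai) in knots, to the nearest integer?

5 kt

Hurricane Raymond: ΔP = 105; V ≈ 6.22 × 105^0.616 ≈ 109.36 kt.
Hurricane Rai: ΔP = 97; V ≈ 6.22 × 97^0.616 ≈ 104.15 kt.
Difference ≈ 109.36 − 104.15 = 5.21 → 5 kt.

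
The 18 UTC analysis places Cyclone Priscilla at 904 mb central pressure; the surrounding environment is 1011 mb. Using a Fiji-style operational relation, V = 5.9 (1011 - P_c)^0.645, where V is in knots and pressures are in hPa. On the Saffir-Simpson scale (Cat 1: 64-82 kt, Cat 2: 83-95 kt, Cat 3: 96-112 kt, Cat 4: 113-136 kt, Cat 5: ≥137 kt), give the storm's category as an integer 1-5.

4

ΔP = 1011 − 904 = 107 mb.
V ≈ 5.9 × 107^0.645 = 5.9 × 20.37 ≈ 120 kt.
120 kt falls in the Category 4 band.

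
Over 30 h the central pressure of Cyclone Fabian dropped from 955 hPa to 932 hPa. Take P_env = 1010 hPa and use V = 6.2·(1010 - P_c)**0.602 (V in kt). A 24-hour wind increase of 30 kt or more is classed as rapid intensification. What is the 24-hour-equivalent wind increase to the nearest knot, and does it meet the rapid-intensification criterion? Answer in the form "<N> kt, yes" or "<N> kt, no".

V₁: ΔP = 55, V ≈ 6.2 × 55^0.602 ≈ 69.20 kt.
V₂: ΔP = 78, V ≈ 6.2 × 78^0.602 ≈ 85.40 kt.
ΔV over 30 h = 16.20 kt → 24 h equivalent = 16.20 × 24/30 ≈ 12.96 kt.
13 kt < 30 kt ⇒ not rapid intensification.

13 kt, no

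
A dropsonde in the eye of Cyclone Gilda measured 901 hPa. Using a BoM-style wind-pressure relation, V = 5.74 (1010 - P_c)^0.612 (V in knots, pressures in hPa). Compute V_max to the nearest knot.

101 kt

ΔP = 1010 − 901 = 109 hPa.
109^0.612 ≈ 17.657.
V ≈ 5.74 × 17.657 ≈ 101.3 kt.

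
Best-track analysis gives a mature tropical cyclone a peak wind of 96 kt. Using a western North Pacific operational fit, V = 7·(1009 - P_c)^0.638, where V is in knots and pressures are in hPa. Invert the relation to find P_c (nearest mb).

948 mb

ΔP = (V / 7)^(1/0.638) = (96/7)^1.567.
96/7 = 13.714; 13.714^1.567 ≈ 60.59 mb.
P_c = 1009 − 60.59 = 948.41 ≈ 948 mb.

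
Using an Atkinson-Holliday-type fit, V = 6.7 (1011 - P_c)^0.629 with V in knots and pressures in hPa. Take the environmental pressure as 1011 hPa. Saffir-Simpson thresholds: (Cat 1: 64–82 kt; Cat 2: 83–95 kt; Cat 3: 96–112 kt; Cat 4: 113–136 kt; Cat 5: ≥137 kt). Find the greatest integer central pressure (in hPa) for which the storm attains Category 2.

Category 2 begins at V = 83 kt.
Required ΔP = (83/6.7)^(1/0.629) = 12.388^1.590 ≈ 54.66 hPa.
P_c ≤ 1011 − 54.66 = 956.34, so the highest integer P_c is 956 hPa.

956 hPa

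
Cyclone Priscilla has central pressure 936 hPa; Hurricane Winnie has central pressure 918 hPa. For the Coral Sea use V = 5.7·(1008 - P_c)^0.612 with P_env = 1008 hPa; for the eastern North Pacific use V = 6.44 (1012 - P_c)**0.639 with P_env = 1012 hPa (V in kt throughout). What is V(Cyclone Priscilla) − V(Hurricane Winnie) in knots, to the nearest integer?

Cyclone Priscilla: ΔP = 72; V ≈ 5.7 × 72^0.612 ≈ 78.08 kt.
Hurricane Winnie: ΔP = 94; V ≈ 6.44 × 94^0.639 ≈ 117.41 kt.
Difference ≈ 78.08 − 117.41 = -39.33 → -39 kt.

-39 kt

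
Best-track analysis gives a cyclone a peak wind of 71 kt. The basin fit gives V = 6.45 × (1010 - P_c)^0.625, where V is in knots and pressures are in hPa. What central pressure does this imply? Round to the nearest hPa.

ΔP = (V / 6.45)^(1/0.625) = (71/6.45)^1.600.
71/6.45 = 11.008; 11.008^1.600 ≈ 46.42 hPa.
P_c = 1010 − 46.42 = 963.58 ≈ 964 hPa.

964 hPa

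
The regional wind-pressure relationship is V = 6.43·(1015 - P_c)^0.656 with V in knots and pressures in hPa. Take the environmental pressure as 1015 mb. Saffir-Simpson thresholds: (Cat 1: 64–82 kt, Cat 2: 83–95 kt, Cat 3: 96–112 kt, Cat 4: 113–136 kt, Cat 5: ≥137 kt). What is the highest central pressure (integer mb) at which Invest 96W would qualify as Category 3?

Category 3 begins at V = 96 kt.
Required ΔP = (96/6.43)^(1/0.656) = 14.930^1.524 ≈ 61.62 mb.
P_c ≤ 1015 − 61.62 = 953.38, so the highest integer P_c is 953 mb.

953 mb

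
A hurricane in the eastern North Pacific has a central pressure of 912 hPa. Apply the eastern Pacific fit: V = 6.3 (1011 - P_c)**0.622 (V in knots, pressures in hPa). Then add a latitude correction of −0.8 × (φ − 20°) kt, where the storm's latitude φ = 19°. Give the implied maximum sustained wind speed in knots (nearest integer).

ΔP = 1011 − 912 = 99 hPa.
99^0.622 ≈ 17.430.
V ≈ 6.3 × 17.430 ≈ 109.8 kt.
Latitude correction: −0.8 × (19 − 20) = 0.8 kt.
Corrected V ≈ 110.6 kt → 111 kt.

111 kt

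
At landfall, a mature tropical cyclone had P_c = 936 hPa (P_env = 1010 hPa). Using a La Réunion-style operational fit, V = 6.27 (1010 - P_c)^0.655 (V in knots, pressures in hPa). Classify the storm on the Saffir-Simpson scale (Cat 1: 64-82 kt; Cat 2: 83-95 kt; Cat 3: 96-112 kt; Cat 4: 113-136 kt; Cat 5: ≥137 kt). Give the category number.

3

ΔP = 1010 − 936 = 74 hPa.
V ≈ 6.27 × 74^0.655 = 6.27 × 16.76 ≈ 105 kt.
105 kt falls in the Category 3 band.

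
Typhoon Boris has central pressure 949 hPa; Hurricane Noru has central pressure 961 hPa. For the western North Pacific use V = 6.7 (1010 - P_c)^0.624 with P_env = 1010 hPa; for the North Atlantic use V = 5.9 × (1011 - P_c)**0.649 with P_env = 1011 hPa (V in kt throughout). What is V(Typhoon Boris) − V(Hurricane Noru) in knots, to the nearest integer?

Typhoon Boris: ΔP = 61; V ≈ 6.7 × 61^0.624 ≈ 87.12 kt.
Hurricane Noru: ΔP = 50; V ≈ 5.9 × 50^0.649 ≈ 74.73 kt.
Difference ≈ 87.12 − 74.73 = 12.39 → 12 kt.

12 kt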